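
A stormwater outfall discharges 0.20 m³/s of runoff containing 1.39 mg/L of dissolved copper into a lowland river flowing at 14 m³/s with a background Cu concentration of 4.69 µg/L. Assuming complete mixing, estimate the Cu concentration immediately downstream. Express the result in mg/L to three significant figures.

4.69 µg/L = 0.00469 mg/L.
Flow-weighted mixing gives C = (0.2·1.39 + 14·0.00469) / (0.2 + 14) = 0.3437/14.2 = 0.0242 mg/L.

0.0242 mg/L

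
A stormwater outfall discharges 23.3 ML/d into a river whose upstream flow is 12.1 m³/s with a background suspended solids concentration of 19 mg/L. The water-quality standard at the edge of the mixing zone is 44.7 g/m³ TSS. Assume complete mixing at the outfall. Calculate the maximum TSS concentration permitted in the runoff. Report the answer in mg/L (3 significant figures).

23.3 ML/d = 0.2697 m³/s.
Mass balance: 44.7·12.37 = 0.2697·Cₑ + 12.1·19.
Cₑ = (552.9 − 229.9) / 0.2697 = 1198 mg/L.

1200 mg/L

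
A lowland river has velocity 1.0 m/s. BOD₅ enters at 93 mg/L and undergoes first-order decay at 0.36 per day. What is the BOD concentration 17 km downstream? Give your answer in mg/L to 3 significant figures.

86.6 mg/L

Travel time t = 17 km / 1.0 m/s = 1.7e+04/1.0 = 1.7e+04 s = 0.1968 d.
First-order decay: C = 93·exp(−0.36·0.1968) = 93·0.9316 = 86.64 mg/L.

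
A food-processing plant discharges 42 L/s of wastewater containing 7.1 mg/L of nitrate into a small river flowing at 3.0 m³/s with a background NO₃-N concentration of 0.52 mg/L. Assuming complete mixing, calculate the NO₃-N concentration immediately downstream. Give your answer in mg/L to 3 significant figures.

0.611 mg/L

42 L/s = 0.042 m³/s.
Flow-weighted mixing gives C = (0.042·7.1 + 3·0.52) / (0.042 + 3) = 1.858/3.042 = 0.6108 mg/L.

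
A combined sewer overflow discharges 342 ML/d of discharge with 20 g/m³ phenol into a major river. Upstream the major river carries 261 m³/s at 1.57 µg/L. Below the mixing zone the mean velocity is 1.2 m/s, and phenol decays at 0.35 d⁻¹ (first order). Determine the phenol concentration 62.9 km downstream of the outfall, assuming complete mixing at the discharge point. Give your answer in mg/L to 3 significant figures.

342 ML/d = 3.958 m³/s.
1.57 µg/L = 0.00157 mg/L.
After complete mixing, C₀ = (3.958·20 + 261·0.00157) / 265 = 0.3003 mg/L.
Travel time t = 6.29e+04 m / 1.2 m/s = 5.242e+04 s = 0.6067 d.
C = 0.3003·exp(−0.35·0.6067) = 0.3003·0.8087 = 0.2429 mg/L.

0.243 mg/L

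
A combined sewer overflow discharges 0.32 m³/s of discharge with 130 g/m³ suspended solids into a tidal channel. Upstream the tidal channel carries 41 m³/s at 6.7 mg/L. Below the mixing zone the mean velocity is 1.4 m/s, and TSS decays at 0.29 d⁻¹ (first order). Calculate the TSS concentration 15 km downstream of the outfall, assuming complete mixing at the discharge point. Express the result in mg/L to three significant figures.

7.38 mg/L

After complete mixing, C₀ = (0.32·130 + 41·6.7) / 41.32 = 7.655 mg/L.
Travel time t = 1.5e+04 m / 1.4 m/s = 1.071e+04 s = 0.124 d.
C = 7.655·exp(−0.29·0.124) = 7.655·0.9647 = 7.384 mg/L.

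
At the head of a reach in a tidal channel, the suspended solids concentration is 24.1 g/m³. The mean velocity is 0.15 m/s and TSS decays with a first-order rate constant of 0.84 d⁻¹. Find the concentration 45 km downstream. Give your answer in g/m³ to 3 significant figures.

1.30 g/m³

Travel time t = 45 km / 0.15 m/s = 4.5e+04/0.15 = 3e+05 s = 3.472 d.
First-order decay: C = 24.1·exp(−0.84·3.472) = 24.1·0.05411 = 1.304 g/m³.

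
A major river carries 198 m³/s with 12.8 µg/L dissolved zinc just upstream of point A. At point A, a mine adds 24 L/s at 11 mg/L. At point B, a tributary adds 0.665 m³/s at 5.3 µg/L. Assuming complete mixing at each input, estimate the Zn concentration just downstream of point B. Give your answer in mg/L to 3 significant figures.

12.8 µg/L = 0.0128 mg/L.
24 L/s = 0.024 m³/s.
After input A: C = (198·0.0128 + 0.024·11) / 198 = 0.01413 mg/L.
5.3 µg/L = 0.0053 mg/L.
After input B: C = (198·0.01413 + 0.665·0.0053) / 198.7 = 0.0141 mg/L.

0.0141 mg/L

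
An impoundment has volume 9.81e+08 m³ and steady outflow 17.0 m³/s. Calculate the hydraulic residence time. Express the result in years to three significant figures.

Q = 17.0 m³/s × 3.156e+07 s/yr = 5.365e+08 m³/yr.
Hydraulic residence time τ = V/Q = 9.81e+08/5.365e+08 = 1.829 yr.

1.83 yr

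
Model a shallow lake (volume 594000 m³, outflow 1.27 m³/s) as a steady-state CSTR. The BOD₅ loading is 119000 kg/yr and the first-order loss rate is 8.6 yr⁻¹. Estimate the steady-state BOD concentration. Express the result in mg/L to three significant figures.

Outflow Q = 1.27 m³/s × 3.156e+07 s/yr = 4.008e+07 m³/yr.
Steady-state CSTR mass balance: W = Q·C + k·V·C, so C = W/(Q + kV).
Q + kV = 4.008e+07 + 8.6·594000 = 4.519e+07 m³/yr.
C = 119000/4.519e+07 = 0.002634 kg/m³ = 2.634 mg/L.

2.63 mg/L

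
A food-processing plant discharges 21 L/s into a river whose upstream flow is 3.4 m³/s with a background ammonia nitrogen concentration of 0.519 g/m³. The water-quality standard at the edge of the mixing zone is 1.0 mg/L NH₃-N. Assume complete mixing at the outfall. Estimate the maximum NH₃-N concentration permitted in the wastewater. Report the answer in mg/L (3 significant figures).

21 L/s = 0.021 m³/s.
Mass balance: 1·3.421 = 0.021·Cₑ + 3.4·0.519.
Cₑ = (3.421 − 1.765) / 0.021 = 78.88 mg/L.

78.9 mg/L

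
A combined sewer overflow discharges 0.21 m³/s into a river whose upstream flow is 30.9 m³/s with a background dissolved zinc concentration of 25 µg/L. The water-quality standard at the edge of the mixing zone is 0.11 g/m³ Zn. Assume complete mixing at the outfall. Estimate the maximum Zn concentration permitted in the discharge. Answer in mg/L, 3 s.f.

12.6 mg/L

25 µg/L = 0.025 mg/L.
Mass balance: 0.11·31.11 = 0.21·Cₑ + 30.9·0.025.
Cₑ = (3.422 − 0.7725) / 0.21 = 12.62 mg/L.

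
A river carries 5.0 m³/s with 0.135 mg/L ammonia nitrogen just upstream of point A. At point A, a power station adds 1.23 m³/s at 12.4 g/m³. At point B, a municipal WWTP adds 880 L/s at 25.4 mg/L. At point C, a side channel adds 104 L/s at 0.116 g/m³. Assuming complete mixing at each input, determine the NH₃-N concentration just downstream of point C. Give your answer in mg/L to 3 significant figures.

After input A: C = (5·0.135 + 1.23·12.4) / 6.23 = 2.557 mg/L.
880 L/s = 0.88 m³/s.
After input B: C = (6.23·2.557 + 0.88·25.4) / 7.11 = 5.384 mg/L.
104 L/s = 0.104 m³/s.
After input C: C = (7.11·5.384 + 0.104·0.116) / 7.214 = 5.308 mg/L.

5.31 mg/L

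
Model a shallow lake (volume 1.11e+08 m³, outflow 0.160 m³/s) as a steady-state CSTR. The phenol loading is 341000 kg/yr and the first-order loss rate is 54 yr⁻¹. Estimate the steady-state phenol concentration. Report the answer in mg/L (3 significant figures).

Outflow Q = 0.160 m³/s × 3.156e+07 s/yr = 5.049e+06 m³/yr.
Steady-state CSTR mass balance: W = Q·C + k·V·C, so C = W/(Q + kV).
Q + kV = 5.049e+06 + 54·1.11e+08 = 5.999e+09 m³/yr.
C = 341000/5.999e+09 = 5.684e-05 kg/m³ = 0.05684 mg/L.

0.0568 mg/L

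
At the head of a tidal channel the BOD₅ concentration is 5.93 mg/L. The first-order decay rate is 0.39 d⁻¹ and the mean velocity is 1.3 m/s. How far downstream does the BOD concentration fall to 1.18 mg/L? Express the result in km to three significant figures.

From C = C₀·e^(−kt), t = ln(C₀/C)/k = ln(5.93/1.18)/0.39 = 1.615/0.39 = 4.14 d.
Distance = v·t = 1.3 m/s × 3.577e+05 s = 4.65e+05 m = 465 km.

465 km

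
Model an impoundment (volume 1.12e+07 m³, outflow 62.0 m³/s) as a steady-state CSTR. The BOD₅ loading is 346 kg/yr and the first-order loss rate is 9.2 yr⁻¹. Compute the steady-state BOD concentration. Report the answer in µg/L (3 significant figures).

Outflow Q = 62.0 m³/s × 3.156e+07 s/yr = 1.957e+09 m³/yr.
Steady-state CSTR mass balance: W = Q·C + k·V·C, so C = W/(Q + kV).
Q + kV = 1.957e+09 + 9.2·1.12e+07 = 2.06e+09 m³/yr.
C = 346/2.06e+09 = 1.68e-07 kg/m³ = 0.000168 mg/L = 0.168 µg/L.

0.168 µg/L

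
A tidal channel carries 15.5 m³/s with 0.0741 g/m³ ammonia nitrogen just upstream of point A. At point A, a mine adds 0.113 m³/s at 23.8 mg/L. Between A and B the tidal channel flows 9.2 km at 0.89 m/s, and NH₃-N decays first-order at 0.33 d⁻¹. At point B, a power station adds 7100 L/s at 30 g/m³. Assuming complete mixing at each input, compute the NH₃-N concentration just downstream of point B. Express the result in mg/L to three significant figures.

9.54 mg/L

After input A: C = (15.5·0.0741 + 0.113·23.8) / 15.61 = 0.2458 mg/L.
Over the 9.2 km reach to input B (t = 1.034e+04 s = 0.1196 d), decay gives C = 0.2458·exp(−0.33·0.1196) = 0.2363 mg/L.
7100 L/s = 7.1 m³/s.
After input B: C = (15.61·0.2363 + 7.1·30) / 22.71 = 9.54 mg/L.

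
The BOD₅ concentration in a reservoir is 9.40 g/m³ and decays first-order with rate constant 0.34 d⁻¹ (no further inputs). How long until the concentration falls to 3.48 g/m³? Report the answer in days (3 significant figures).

2.92 d

t = ln(C₀/C)/k = ln(9.40/3.48)/0.34 = 0.9937/0.34 = 2.923 d.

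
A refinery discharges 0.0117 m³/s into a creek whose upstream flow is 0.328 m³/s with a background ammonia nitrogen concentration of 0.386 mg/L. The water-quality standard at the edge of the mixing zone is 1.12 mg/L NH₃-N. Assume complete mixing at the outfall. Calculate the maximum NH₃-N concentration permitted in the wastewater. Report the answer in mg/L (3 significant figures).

21.7 mg/L

Mass balance: 1.12·0.3397 = 0.0117·Cₑ + 0.328·0.386.
Cₑ = (0.3805 − 0.1266) / 0.0117 = 21.7 mg/L.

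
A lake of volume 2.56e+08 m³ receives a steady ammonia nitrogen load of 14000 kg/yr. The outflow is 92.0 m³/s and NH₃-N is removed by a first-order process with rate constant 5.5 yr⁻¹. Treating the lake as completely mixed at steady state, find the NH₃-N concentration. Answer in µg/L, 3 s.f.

Outflow Q = 92.0 m³/s × 3.156e+07 s/yr = 2.903e+09 m³/yr.
Steady-state CSTR mass balance: W = Q·C + k·V·C, so C = W/(Q + kV).
Q + kV = 2.903e+09 + 5.5·2.56e+08 = 4.311e+09 m³/yr.
C = 14000/4.311e+09 = 3.247e-06 kg/m³ = 0.003247 mg/L = 3.247 µg/L.

3.25 µg/L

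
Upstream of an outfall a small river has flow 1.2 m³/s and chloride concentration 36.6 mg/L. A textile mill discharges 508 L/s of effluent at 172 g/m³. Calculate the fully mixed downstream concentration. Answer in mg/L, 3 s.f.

508 L/s = 0.508 m³/s.
Conservation of mass across the mixing zone: C = (0.508·172 + 1.2·36.6) / (0.508 + 1.2) = 131.3/1.708 = 76.87 mg/L.

76.9 mg/L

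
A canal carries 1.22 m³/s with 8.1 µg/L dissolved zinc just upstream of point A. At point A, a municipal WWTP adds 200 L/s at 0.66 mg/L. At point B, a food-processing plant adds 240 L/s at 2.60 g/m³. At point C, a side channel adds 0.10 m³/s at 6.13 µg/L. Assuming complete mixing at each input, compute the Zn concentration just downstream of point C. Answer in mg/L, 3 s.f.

8.1 µg/L = 0.0081 mg/L.
200 L/s = 0.2 m³/s.
After input A: C = (1.22·0.0081 + 0.2·0.66) / 1.42 = 0.09992 mg/L.
240 L/s = 0.24 m³/s.
After input B: C = (1.42·0.09992 + 0.24·2.6) / 1.66 = 0.4614 mg/L.
6.13 µg/L = 0.00613 mg/L.
After input C: C = (1.66·0.4614 + 0.1·0.00613) / 1.76 = 0.4355 mg/L.

0.436 mg/L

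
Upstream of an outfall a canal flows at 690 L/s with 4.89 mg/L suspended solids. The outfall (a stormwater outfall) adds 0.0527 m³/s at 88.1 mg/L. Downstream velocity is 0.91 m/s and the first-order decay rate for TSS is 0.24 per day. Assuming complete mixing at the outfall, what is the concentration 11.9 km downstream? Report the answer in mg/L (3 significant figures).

690 L/s = 0.69 m³/s.
After complete mixing, C₀ = (0.0527·88.1 + 0.69·4.89) / 0.7427 = 10.79 mg/L.
Travel time t = 1.19e+04 m / 0.91 m/s = 1.308e+04 s = 0.1514 d.
C = 10.79·exp(−0.24·0.1514) = 10.79·0.9643 = 10.41 mg/L.

10.4 mg/L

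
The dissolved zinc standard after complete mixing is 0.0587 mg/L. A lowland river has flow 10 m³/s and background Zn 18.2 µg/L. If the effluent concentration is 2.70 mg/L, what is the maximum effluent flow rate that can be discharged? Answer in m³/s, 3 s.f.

0.153 m³/s

18.2 µg/L = 0.0182 mg/L.
Mass balance at complete mixing: C_std·(Q_w + Q_r) = Q_w·C_e + Q_r·C_b.
Rearranging, Q_w = Q_r·(C_std − C_b)/(C_e − C_std) = 10·(0.0587 − 0.0182) / (2.7 − 0.0587) = 0.1533 m³/s.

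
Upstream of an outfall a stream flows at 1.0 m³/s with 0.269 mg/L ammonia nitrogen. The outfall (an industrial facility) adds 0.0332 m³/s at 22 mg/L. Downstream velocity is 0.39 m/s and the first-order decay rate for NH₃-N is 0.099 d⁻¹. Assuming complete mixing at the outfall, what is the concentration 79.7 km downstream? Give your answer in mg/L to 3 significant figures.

0.765 mg/L

After complete mixing, C₀ = (0.0332·22 + 1·0.269) / 1.033 = 0.9673 mg/L.
Travel time t = 7.97e+04 m / 0.39 m/s = 2.044e+05 s = 2.365 d.
C = 0.9673·exp(−0.099·2.365) = 0.9673·0.7912 = 0.7653 mg/L.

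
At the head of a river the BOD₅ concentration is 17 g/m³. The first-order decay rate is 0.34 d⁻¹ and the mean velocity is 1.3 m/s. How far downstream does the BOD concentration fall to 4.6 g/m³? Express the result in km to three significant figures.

From C = C₀·e^(−kt), t = ln(C₀/C)/k = ln(17/4.6)/0.34 = 1.307/0.34 = 3.845 d.
Distance = v·t = 1.3 m/s × 3.322e+05 s = 4.318e+05 m = 431.8 km.

432 km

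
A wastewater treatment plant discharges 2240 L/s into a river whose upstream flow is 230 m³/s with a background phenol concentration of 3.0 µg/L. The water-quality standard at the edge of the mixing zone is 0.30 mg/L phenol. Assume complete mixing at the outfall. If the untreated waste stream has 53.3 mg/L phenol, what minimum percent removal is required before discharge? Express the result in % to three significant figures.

2240 L/s = 2.24 m³/s.
3.0 µg/L = 0.003 mg/L.
Mass balance: 0.3·232.2 = 2.24·Cₑ + 230·0.003.
Cₑ = (69.67 − 0.69) / 2.24 = 30.8 mg/L.
Required removal = 1 − 30.8/53.3 = 42.22 %.

42.2 %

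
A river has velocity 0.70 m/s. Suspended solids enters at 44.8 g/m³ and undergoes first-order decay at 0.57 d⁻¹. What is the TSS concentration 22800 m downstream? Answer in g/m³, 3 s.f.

36.1 g/m³

Travel time t = 22800 m / 0.70 m/s = 2.28e+04/0.70 = 3.257e+04 s = 0.377 d.
First-order decay: C = 44.8·exp(−0.57·0.377) = 44.8·0.8066 = 36.14 g/m³.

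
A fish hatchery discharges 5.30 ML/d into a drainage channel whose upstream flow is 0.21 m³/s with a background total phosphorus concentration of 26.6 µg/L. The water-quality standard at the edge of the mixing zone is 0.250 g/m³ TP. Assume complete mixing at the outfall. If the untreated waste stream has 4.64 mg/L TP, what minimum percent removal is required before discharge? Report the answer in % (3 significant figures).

78.1 %

5.30 ML/d = 0.06134 m³/s.
26.6 µg/L = 0.0266 mg/L.
Mass balance: 0.25·0.2713 = 0.06134·Cₑ + 0.21·0.0266.
Cₑ = (0.06784 − 0.005586) / 0.06134 = 1.015 mg/L.
Required removal = 1 − 1.015/4.64 = 78.13 %.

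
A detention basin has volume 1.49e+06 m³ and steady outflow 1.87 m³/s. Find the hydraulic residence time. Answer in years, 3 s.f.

Q = 1.87 m³/s × 3.156e+07 s/yr = 5.901e+07 m³/yr.
Hydraulic residence time τ = V/Q = 1.49e+06/5.901e+07 = 0.02525 yr.

0.0252 yr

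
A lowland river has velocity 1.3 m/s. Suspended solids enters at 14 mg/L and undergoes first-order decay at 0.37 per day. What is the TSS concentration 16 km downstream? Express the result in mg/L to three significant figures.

13.3 mg/L

Travel time t = 16 km / 1.3 m/s = 1.6e+04/1.3 = 1.231e+04 s = 0.1425 d.
First-order decay: C = 14·exp(−0.37·0.1425) = 14·0.9487 = 13.28 mg/L.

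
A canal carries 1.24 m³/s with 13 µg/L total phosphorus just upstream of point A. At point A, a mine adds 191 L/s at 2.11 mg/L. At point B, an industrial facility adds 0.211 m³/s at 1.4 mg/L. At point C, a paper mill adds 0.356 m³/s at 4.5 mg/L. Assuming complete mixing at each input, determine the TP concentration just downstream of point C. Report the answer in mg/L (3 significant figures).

1.16 mg/L

13 µg/L = 0.013 mg/L.
191 L/s = 0.191 m³/s.
After input A: C = (1.24·0.013 + 0.191·2.11) / 1.431 = 0.2929 mg/L.
After input B: C = (1.431·0.2929 + 0.211·1.4) / 1.642 = 0.4352 mg/L.
After input C: C = (1.642·0.4352 + 0.356·4.5) / 1.998 = 1.159 mg/L.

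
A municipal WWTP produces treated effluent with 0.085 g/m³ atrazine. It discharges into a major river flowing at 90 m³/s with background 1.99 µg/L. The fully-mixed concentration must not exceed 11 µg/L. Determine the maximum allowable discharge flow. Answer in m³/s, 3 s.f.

11.0 m³/s

1.99 µg/L = 0.00199 mg/L.
11 µg/L = 0.011 mg/L.
Mass balance at complete mixing: C_std·(Q_w + Q_r) = Q_w·C_e + Q_r·C_b.
Rearranging, Q_w = Q_r·(C_std − C_b)/(C_e − C_std) = 90·(0.011 − 0.00199) / (0.085 − 0.011) = 10.96 m³/s.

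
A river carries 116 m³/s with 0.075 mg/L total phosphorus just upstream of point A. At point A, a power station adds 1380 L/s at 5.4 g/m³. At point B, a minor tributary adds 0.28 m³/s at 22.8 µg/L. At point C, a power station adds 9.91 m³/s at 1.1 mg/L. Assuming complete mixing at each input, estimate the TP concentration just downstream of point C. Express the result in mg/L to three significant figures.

0.212 mg/L

1380 L/s = 1.38 m³/s.
After input A: C = (116·0.075 + 1.38·5.4) / 117.4 = 0.1376 mg/L.
22.8 µg/L = 0.0228 mg/L.
After input B: C = (117.4·0.1376 + 0.28·0.0228) / 117.7 = 0.1373 mg/L.
After input C: C = (117.7·0.1373 + 9.91·1.1) / 127.6 = 0.2121 mg/L.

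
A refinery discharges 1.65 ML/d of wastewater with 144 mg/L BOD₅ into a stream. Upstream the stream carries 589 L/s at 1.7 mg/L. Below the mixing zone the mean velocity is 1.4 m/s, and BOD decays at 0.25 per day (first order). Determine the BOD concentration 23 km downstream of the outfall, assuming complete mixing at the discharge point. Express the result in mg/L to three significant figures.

1.65 ML/d = 0.0191 m³/s.
589 L/s = 0.589 m³/s.
After complete mixing, C₀ = (0.0191·144 + 0.589·1.7) / 0.6081 = 6.169 mg/L.
Travel time t = 2.3e+04 m / 1.4 m/s = 1.643e+04 s = 0.1901 d.
C = 6.169·exp(−0.25·0.1901) = 6.169·0.9536 = 5.883 mg/L.

5.88 mg/L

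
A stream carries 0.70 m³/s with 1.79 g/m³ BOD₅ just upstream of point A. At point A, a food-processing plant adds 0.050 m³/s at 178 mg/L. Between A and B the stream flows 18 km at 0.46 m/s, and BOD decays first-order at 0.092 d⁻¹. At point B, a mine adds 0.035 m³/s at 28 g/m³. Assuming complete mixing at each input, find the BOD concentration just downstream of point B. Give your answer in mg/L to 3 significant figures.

After input A: C = (0.7·1.79 + 0.05·178) / 0.75 = 13.54 mg/L.
Over the 18 km reach to input B (t = 3.913e+04 s = 0.4529 d), decay gives C = 13.54·exp(−0.092·0.4529) = 12.98 mg/L.
After input B: C = (0.75·12.98 + 0.035·28) / 0.785 = 13.65 mg/L.

13.7 mg/L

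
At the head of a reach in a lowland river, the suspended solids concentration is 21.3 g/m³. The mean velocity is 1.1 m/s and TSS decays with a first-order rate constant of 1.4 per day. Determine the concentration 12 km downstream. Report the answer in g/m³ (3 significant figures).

17.8 g/m³

Travel time t = 12 km / 1.1 m/s = 1.2e+04/1.1 = 1.091e+04 s = 0.1263 d.
First-order decay: C = 21.3·exp(−1.4·0.1263) = 21.3·0.838 = 17.85 g/m³.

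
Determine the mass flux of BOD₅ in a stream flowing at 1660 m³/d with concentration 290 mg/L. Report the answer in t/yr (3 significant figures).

1660 m³/d = 0.01921 m³/s.
Mass flux = Q·C = 0.01921 m³/s × 290 g/m³ = 5.572 g/s.
= 5.572 g/s × 31.56 = 175.8 t/yr.

176 t/yr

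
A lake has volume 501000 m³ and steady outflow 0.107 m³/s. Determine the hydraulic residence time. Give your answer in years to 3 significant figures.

0.148 yr

Q = 0.107 m³/s × 3.156e+07 s/yr = 3.377e+06 m³/yr.
Hydraulic residence time τ = V/Q = 501000/3.377e+06 = 0.1484 yr.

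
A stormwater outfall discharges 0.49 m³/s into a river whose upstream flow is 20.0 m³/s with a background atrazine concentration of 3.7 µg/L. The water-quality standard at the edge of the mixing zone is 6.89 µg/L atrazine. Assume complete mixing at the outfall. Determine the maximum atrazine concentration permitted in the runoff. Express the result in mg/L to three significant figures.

0.137 mg/L

3.7 µg/L = 0.0037 mg/L.
6.89 µg/L = 0.00689 mg/L.
Mass balance: 0.00689·20.49 = 0.49·Cₑ + 20·0.0037.
Cₑ = (0.1412 − 0.074) / 0.49 = 0.1371 mg/L.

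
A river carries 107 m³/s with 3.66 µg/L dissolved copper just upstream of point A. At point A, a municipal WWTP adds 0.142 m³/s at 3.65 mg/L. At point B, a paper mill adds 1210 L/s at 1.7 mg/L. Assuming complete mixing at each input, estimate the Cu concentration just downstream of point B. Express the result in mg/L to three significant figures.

3.66 µg/L = 0.00366 mg/L.
After input A: C = (107·0.00366 + 0.142·3.65) / 107.1 = 0.008493 mg/L.
1210 L/s = 1.21 m³/s.
After input B: C = (107.1·0.008493 + 1.21·1.7) / 108.4 = 0.02738 mg/L.

0.0274 mg/L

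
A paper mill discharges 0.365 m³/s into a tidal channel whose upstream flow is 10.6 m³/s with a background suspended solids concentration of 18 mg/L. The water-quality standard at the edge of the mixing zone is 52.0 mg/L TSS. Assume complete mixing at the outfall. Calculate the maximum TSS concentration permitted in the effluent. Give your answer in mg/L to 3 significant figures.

Mass balance: 52·10.96 = 0.365·Cₑ + 10.6·18.
Cₑ = (570.2 − 190.8) / 0.365 = 1039 mg/L.

1040 mg/L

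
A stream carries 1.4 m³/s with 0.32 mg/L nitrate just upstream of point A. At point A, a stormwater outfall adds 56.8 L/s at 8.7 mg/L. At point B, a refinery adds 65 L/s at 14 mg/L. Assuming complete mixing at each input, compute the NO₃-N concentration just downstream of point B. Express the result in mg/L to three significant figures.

1.22 mg/L

56.8 L/s = 0.0568 m³/s.
After input A: C = (1.4·0.32 + 0.0568·8.7) / 1.457 = 0.6467 mg/L.
65 L/s = 0.065 m³/s.
After input B: C = (1.457·0.6467 + 0.065·14) / 1.522 = 1.217 mg/L.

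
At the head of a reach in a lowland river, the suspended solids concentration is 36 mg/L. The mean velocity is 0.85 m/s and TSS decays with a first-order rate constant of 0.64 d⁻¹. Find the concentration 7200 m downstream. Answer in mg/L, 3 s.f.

33.8 mg/L

Travel time t = 7200 m / 0.85 m/s = 7200/0.85 = 8471 s = 0.09804 d.
First-order decay: C = 36·exp(−0.64·0.09804) = 36·0.9392 = 33.81 mg/L.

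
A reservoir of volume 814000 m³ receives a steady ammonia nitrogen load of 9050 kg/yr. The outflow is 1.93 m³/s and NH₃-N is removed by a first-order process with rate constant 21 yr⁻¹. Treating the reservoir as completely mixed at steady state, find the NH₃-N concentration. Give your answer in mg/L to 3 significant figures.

Outflow Q = 1.93 m³/s × 3.156e+07 s/yr = 6.091e+07 m³/yr.
Steady-state CSTR mass balance: W = Q·C + k·V·C, so C = W/(Q + kV).
Q + kV = 6.091e+07 + 21·814000 = 7.8e+07 m³/yr.
C = 9050/7.8e+07 = 0.000116 kg/m³ = 0.116 mg/L.

0.116 mg/L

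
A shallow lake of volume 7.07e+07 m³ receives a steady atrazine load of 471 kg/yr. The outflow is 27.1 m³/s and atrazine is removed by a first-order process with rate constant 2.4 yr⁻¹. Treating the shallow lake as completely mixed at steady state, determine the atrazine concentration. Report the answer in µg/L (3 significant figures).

Outflow Q = 27.1 m³/s × 3.156e+07 s/yr = 8.552e+08 m³/yr.
Steady-state CSTR mass balance: W = Q·C + k·V·C, so C = W/(Q + kV).
Q + kV = 8.552e+08 + 2.4·7.07e+07 = 1.025e+09 m³/yr.
C = 471/1.025e+09 = 4.596e-07 kg/m³ = 0.0004596 mg/L = 0.4596 µg/L.

0.460 µg/L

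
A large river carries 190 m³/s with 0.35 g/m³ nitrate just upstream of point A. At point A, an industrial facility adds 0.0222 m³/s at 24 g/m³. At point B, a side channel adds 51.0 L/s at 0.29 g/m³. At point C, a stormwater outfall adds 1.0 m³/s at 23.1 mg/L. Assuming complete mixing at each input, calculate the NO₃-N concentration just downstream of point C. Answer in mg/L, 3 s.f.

0.472 mg/L

After input A: C = (190·0.35 + 0.0222·24) / 190 = 0.3528 mg/L.
51.0 L/s = 0.051 m³/s.
After input B: C = (190·0.3528 + 0.051·0.29) / 190.1 = 0.3527 mg/L.
After input C: C = (190.1·0.3527 + 1·23.1) / 191.1 = 0.4718 mg/L.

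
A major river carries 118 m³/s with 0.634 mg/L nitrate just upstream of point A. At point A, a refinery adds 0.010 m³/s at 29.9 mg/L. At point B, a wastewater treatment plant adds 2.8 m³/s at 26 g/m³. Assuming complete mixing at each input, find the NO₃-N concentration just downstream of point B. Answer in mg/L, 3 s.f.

1.22 mg/L

After input A: C = (118·0.634 + 0.01·29.9) / 118 = 0.6365 mg/L.
After input B: C = (118·0.6365 + 2.8·26) / 120.8 = 1.224 mg/L.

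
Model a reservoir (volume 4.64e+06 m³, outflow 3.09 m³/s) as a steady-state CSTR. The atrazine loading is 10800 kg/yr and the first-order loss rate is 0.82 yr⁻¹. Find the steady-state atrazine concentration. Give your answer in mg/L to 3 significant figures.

0.107 mg/L

Outflow Q = 3.09 m³/s × 3.156e+07 s/yr = 9.751e+07 m³/yr.
Steady-state CSTR mass balance: W = Q·C + k·V·C, so C = W/(Q + kV).
Q + kV = 9.751e+07 + 0.82·4.64e+06 = 1.013e+08 m³/yr.
C = 10800/1.013e+08 = 0.0001066 kg/m³ = 0.1066 mg/L.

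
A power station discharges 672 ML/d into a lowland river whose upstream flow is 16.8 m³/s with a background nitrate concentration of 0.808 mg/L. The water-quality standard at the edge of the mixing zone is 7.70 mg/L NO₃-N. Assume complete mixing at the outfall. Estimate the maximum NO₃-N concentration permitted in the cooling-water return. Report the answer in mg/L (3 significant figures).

22.6 mg/L

672 ML/d = 7.778 m³/s.
Mass balance: 7.7·24.58 = 7.778·Cₑ + 16.8·0.808.
Cₑ = (189.2 − 13.57) / 7.778 = 22.59 mg/L.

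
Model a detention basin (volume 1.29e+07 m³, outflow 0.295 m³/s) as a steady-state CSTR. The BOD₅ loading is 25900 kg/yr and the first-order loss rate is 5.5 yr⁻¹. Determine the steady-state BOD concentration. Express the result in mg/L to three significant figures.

0.323 mg/L

Outflow Q = 0.295 m³/s × 3.156e+07 s/yr = 9.309e+06 m³/yr.
Steady-state CSTR mass balance: W = Q·C + k·V·C, so C = W/(Q + kV).
Q + kV = 9.309e+06 + 5.5·1.29e+07 = 8.026e+07 m³/yr.
C = 25900/8.026e+07 = 0.0003227 kg/m³ = 0.3227 mg/L.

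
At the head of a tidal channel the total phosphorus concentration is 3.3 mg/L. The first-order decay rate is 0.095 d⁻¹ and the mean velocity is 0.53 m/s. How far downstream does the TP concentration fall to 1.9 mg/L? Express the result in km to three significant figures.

From C = C₀·e^(−kt), t = ln(C₀/C)/k = ln(3.3/1.9)/0.095 = 0.5521/0.095 = 5.811 d.
Distance = v·t = 0.53 m/s × 5.021e+05 s = 2.661e+05 m = 266.1 km.

266 km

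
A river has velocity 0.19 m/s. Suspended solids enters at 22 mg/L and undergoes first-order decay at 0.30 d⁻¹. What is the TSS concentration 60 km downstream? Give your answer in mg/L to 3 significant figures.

7.35 mg/L

Travel time t = 60 km / 0.19 m/s = 6e+04/0.19 = 3.158e+05 s = 3.655 d.
First-order decay: C = 22·exp(−0.30·3.655) = 22·0.334 = 7.349 mg/L.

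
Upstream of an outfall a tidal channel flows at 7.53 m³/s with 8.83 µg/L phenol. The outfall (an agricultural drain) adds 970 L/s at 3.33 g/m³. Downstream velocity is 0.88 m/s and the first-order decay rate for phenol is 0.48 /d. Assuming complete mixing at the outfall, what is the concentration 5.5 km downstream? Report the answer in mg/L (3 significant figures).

970 L/s = 0.97 m³/s.
8.83 µg/L = 0.00883 mg/L.
After complete mixing, C₀ = (0.97·3.33 + 7.53·0.00883) / 8.5 = 0.3878 mg/L.
Travel time t = 5500 m / 0.88 m/s = 6250 s = 0.07234 d.
C = 0.3878·exp(−0.48·0.07234) = 0.3878·0.9659 = 0.3746 mg/L.

0.375 mg/L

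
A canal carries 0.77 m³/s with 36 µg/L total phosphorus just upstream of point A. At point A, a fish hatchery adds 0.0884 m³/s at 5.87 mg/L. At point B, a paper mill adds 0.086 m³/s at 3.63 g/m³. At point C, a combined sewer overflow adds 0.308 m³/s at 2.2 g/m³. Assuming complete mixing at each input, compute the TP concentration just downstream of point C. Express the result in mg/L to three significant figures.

1.23 mg/L

36 µg/L = 0.036 mg/L.
After input A: C = (0.77·0.036 + 0.0884·5.87) / 0.8584 = 0.6368 mg/L.
After input B: C = (0.8584·0.6368 + 0.086·3.63) / 0.9444 = 0.9094 mg/L.
After input C: C = (0.9444·0.9094 + 0.308·2.2) / 1.252 = 1.227 mg/L.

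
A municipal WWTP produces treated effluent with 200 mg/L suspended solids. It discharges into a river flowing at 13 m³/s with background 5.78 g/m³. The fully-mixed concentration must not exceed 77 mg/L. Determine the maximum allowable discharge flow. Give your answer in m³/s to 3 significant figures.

Mass balance at complete mixing: C_std·(Q_w + Q_r) = Q_w·C_e + Q_r·C_b.
Rearranging, Q_w = Q_r·(C_std − C_b)/(C_e − C_std) = 13·(77 − 5.78) / (200 − 77) = 7.527 m³/s.

7.53 m³/s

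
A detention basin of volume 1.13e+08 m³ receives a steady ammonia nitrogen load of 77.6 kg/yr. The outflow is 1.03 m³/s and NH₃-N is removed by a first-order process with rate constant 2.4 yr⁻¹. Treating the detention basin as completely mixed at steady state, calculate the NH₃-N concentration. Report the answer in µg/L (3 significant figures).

Outflow Q = 1.03 m³/s × 3.156e+07 s/yr = 3.25e+07 m³/yr.
Steady-state CSTR mass balance: W = Q·C + k·V·C, so C = W/(Q + kV).
Q + kV = 3.25e+07 + 2.4·1.13e+08 = 3.037e+08 m³/yr.
C = 77.6/3.037e+08 = 2.555e-07 kg/m³ = 0.0002555 mg/L = 0.2555 µg/L.

0.256 µg/L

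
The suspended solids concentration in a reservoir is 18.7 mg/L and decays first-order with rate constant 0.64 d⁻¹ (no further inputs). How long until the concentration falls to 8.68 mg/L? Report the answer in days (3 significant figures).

t = ln(C₀/C)/k = ln(18.7/8.68)/0.64 = 0.7675/0.64 = 1.199 d.

1.20 d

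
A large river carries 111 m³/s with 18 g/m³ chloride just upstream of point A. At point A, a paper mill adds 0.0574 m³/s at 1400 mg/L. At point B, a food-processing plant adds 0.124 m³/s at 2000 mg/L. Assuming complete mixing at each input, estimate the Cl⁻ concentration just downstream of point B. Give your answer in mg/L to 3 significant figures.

20.9 mg/L

After input A: C = (111·18 + 0.0574·1400) / 111.1 = 18.71 mg/L.
After input B: C = (111.1·18.71 + 0.124·2000) / 111.2 = 20.92 mg/L.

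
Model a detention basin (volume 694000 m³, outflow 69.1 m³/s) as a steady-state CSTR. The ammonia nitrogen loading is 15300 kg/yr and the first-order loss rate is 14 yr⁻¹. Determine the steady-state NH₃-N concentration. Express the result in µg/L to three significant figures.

Outflow Q = 69.1 m³/s × 3.156e+07 s/yr = 2.181e+09 m³/yr.
Steady-state CSTR mass balance: W = Q·C + k·V·C, so C = W/(Q + kV).
Q + kV = 2.181e+09 + 14·694000 = 2.19e+09 m³/yr.
C = 15300/2.19e+09 = 6.985e-06 kg/m³ = 0.006985 mg/L = 6.985 µg/L.

6.99 µg/L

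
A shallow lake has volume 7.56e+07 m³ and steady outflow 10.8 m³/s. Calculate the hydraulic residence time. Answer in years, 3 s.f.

0.222 yr

Q = 10.8 m³/s × 3.156e+07 s/yr = 3.408e+08 m³/yr.
Hydraulic residence time τ = V/Q = 7.56e+07/3.408e+08 = 0.2218 yr.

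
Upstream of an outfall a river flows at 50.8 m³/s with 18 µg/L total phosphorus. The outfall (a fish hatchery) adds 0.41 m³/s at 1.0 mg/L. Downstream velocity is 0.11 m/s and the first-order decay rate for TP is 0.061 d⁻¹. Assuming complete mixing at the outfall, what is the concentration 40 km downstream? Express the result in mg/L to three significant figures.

0.0200 mg/L

18 µg/L = 0.018 mg/L.
After complete mixing, C₀ = (0.41·1 + 50.8·0.018) / 51.21 = 0.02586 mg/L.
Travel time t = 4e+04 m / 0.11 m/s = 3.636e+05 s = 4.209 d.
C = 0.02586·exp(−0.061·4.209) = 0.02586·0.7736 = 0.02001 mg/L.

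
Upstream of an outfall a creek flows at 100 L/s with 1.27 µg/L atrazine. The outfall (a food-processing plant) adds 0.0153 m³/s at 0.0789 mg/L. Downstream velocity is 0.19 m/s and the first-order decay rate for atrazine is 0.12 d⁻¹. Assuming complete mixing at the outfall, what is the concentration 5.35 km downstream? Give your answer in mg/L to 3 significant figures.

0.0111 mg/L

100 L/s = 0.1 m³/s.
1.27 µg/L = 0.00127 mg/L.
After complete mixing, C₀ = (0.0153·0.0789 + 0.1·0.00127) / 0.1153 = 0.01157 mg/L.
Travel time t = 5350 m / 0.19 m/s = 2.816e+04 s = 0.3259 d.
C = 0.01157·exp(−0.12·0.3259) = 0.01157·0.9616 = 0.01113 mg/L.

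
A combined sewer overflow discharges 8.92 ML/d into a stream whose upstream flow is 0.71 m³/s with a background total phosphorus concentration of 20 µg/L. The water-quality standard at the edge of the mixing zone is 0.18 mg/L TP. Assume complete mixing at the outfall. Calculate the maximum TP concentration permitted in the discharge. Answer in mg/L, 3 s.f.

1.28 mg/L

8.92 ML/d = 0.1032 m³/s.
20 µg/L = 0.02 mg/L.
Mass balance: 0.18·0.8132 = 0.1032·Cₑ + 0.71·0.02.
Cₑ = (0.1464 − 0.0142) / 0.1032 = 1.28 mg/L.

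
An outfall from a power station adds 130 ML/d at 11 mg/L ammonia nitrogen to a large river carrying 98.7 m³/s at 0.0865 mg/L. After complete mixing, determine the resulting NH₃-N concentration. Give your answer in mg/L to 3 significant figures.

130 ML/d = 1.505 m³/s.
By mass balance at complete mixing, C = (1.505·11 + 98.7·0.0865) / (1.505 + 98.7) = 25.09/100.2 = 0.2504 mg/L.

0.250 mg/L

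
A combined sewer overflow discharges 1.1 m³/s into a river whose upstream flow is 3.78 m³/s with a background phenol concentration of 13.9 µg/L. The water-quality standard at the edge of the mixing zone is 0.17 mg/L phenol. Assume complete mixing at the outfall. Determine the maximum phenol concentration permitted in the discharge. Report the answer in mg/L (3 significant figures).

0.706 mg/L

13.9 µg/L = 0.0139 mg/L.
Mass balance: 0.17·4.88 = 1.1·Cₑ + 3.78·0.0139.
Cₑ = (0.8296 − 0.05254) / 1.1 = 0.7064 mg/L.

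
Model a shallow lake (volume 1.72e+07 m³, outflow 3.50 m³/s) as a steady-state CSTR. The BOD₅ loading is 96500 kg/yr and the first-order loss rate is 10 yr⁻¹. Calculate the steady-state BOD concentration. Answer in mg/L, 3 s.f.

0.342 mg/L

Outflow Q = 3.50 m³/s × 3.156e+07 s/yr = 1.105e+08 m³/yr.
Steady-state CSTR mass balance: W = Q·C + k·V·C, so C = W/(Q + kV).
Q + kV = 1.105e+08 + 10·1.72e+07 = 2.825e+08 m³/yr.
C = 96500/2.825e+08 = 0.0003417 kg/m³ = 0.3417 mg/L.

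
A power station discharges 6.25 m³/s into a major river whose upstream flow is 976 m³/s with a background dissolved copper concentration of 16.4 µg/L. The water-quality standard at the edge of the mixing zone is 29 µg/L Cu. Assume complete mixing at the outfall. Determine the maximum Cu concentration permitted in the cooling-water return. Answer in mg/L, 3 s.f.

16.4 µg/L = 0.0164 mg/L.
29 µg/L = 0.029 mg/L.
Mass balance: 0.029·982.2 = 6.25·Cₑ + 976·0.0164.
Cₑ = (28.49 − 16.01) / 6.25 = 1.997 mg/L.

2.00 mg/L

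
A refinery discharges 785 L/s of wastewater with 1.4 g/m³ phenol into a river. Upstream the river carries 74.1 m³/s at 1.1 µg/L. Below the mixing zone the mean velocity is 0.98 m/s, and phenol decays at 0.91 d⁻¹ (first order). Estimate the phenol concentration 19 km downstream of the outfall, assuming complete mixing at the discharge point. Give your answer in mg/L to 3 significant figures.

785 L/s = 0.785 m³/s.
1.1 µg/L = 0.0011 mg/L.
After complete mixing, C₀ = (0.785·1.4 + 74.1·0.0011) / 74.88 = 0.01576 mg/L.
Travel time t = 1.9e+04 m / 0.98 m/s = 1.939e+04 s = 0.2244 d.
C = 0.01576·exp(−0.91·0.2244) = 0.01576·0.8153 = 0.01285 mg/L.

0.0129 mg/L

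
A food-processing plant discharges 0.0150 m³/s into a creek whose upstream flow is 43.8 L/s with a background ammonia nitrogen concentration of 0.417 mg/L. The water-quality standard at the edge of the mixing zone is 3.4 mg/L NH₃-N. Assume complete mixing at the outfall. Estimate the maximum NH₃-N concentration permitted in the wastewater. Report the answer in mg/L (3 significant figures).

12.1 mg/L

43.8 L/s = 0.0438 m³/s.
Mass balance: 3.4·0.0588 = 0.015·Cₑ + 0.0438·0.417.
Cₑ = (0.1999 − 0.01826) / 0.015 = 12.11 mg/L.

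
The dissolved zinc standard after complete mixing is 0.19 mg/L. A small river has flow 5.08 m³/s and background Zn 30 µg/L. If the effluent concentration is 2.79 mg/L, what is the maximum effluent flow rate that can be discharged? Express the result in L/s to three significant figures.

313 L/s

30 µg/L = 0.03 mg/L.
Mass balance at complete mixing: C_std·(Q_w + Q_r) = Q_w·C_e + Q_r·C_b.
Rearranging, Q_w = Q_r·(C_std − C_b)/(C_e − C_std) = 5.08·(0.19 − 0.03) / (2.79 − 0.19) = 0.3126 m³/s.
= 312.6 L/s.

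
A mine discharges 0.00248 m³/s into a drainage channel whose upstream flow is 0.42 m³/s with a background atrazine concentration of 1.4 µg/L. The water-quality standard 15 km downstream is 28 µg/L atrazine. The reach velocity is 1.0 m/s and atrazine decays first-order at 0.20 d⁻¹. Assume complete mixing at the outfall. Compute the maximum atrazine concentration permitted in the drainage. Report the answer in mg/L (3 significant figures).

4.70 mg/L

1.4 µg/L = 0.0014 mg/L.
28 µg/L = 0.028 mg/L.
Travel time to the compliance point: t = 1.5e+04/1.0 = 1.5e+04 s = 0.1736 d; decay factor exp(−0.20·0.1736) = 0.9659.
So the concentration just after mixing may be at most 0.028/0.9659 = 0.02899 mg/L.
Mass balance: 0.02899·0.4225 = 0.00248·Cₑ + 0.42·0.0014.
Cₑ = (0.01225 − 0.000588) / 0.00248 = 4.701 mg/L.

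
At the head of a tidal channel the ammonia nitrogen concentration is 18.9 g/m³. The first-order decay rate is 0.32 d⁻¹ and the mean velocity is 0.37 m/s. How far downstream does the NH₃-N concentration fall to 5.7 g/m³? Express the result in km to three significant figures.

From C = C₀·e^(−kt), t = ln(C₀/C)/k = ln(18.9/5.7)/0.32 = 1.199/0.32 = 3.746 d.
Distance = v·t = 0.37 m/s × 3.236e+05 s = 1.197e+05 m = 119.7 km.

120 km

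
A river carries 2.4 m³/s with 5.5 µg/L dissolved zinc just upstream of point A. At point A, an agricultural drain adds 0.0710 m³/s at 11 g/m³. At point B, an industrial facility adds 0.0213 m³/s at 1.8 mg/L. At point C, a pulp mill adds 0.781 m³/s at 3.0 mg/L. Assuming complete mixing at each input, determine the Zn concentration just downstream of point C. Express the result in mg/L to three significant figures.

5.5 µg/L = 0.0055 mg/L.
After input A: C = (2.4·0.0055 + 0.071·11) / 2.471 = 0.3214 mg/L.
After input B: C = (2.471·0.3214 + 0.0213·1.8) / 2.492 = 0.334 mg/L.
After input C: C = (2.492·0.334 + 0.781·3) / 3.273 = 0.9701 mg/L.

0.970 mg/L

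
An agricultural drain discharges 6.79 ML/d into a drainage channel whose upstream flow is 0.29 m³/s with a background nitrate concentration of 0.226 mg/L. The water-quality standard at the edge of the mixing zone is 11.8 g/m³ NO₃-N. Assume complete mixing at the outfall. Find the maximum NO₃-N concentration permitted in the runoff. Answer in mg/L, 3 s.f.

6.79 ML/d = 0.07859 m³/s.
Mass balance: 11.8·0.3686 = 0.07859·Cₑ + 0.29·0.226.
Cₑ = (4.349 − 0.06554) / 0.07859 = 54.51 mg/L.

54.5 mg/L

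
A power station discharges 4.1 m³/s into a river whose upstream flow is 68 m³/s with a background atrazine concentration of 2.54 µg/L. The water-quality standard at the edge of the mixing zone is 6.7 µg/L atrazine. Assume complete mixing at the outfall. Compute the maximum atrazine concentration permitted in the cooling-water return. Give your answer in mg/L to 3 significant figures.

2.54 µg/L = 0.00254 mg/L.
6.7 µg/L = 0.0067 mg/L.
Mass balance: 0.0067·72.1 = 4.1·Cₑ + 68·0.00254.
Cₑ = (0.4831 − 0.1727) / 4.1 = 0.0757 mg/L.

0.0757 mg/L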